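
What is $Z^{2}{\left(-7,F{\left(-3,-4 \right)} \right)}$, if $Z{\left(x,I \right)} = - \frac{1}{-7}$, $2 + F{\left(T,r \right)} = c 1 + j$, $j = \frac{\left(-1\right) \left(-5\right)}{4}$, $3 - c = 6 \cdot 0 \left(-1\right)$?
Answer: $\frac{1}{49} \approx 0.020408$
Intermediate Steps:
$c = 3$ ($c = 3 - 6 \cdot 0 \left(-1\right) = 3 - 0 \left(-1\right) = 3 - 0 = 3 + 0 = 3$)
$j = \frac{5}{4}$ ($j = 5 \cdot \frac{1}{4} = \frac{5}{4} \approx 1.25$)
$F{\left(T,r \right)} = \frac{9}{4}$ ($F{\left(T,r \right)} = -2 + \left(3 \cdot 1 + \frac{5}{4}\right) = -2 + \left(3 + \frac{5}{4}\right) = -2 + \frac{17}{4} = \frac{9}{4}$)
$Z{\left(x,I \right)} = \frac{1}{7}$ ($Z{\left(x,I \right)} = \left(-1\right) \left(- \frac{1}{7}\right) = \frac{1}{7}$)
$Z^{2}{\left(-7,F{\left(-3,-4 \right)} \right)} = \left(\frac{1}{7}\right)^{2} = \frac{1}{49}$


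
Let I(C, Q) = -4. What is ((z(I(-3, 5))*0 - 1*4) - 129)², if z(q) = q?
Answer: 17689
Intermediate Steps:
((z(I(-3, 5))*0 - 1*4) - 129)² = ((-4*0 - 1*4) - 129)² = ((0 - 4) - 129)² = (-4 - 129)² = (-133)² = 17689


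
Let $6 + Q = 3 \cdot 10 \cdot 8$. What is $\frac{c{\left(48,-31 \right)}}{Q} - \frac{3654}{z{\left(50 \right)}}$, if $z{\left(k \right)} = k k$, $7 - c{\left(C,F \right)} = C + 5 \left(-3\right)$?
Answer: $- \frac{17693}{11250} \approx -1.5727$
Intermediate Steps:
$c{\left(C,F \right)} = 22 - C$ ($c{\left(C,F \right)} = 7 - \left(C + 5 \left(-3\right)\right) = 7 - \left(C - 15\right) = 7 - \left(-15 + C\right) = 22 - C$)
$z{\left(k \right)} = k^{2}$
$Q = 234$ ($Q = -6 + 3 \cdot 10 \cdot 8 = -6 + 30 \cdot 8 = -6 + 240 = 234$)
$\frac{c{\left(48,-31 \right)}}{Q} - \frac{3654}{z{\left(50 \right)}} = \frac{22 - 48}{234} - \frac{3654}{50^{2}} = \left(22 - 48\right) \frac{1}{234} - \frac{3654}{2500} = \left(-26\right) \frac{1}{234} - \frac{1827}{1250} = - \frac{1}{9} - \frac{1827}{1250} = - \frac{17693}{11250}$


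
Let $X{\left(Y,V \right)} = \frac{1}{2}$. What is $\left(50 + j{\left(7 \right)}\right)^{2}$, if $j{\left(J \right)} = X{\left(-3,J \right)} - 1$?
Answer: $\frac{9801}{4} \approx 2450.3$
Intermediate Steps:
$X{\left(Y,V \right)} = \frac{1}{2}$
$j{\left(J \right)} = - \frac{1}{2}$ ($j{\left(J \right)} = \frac{1}{2} - 1 = - \frac{1}{2}$)
$\left(50 + j{\left(7 \right)}\right)^{2} = \left(50 - \frac{1}{2}\right)^{2} = \left(\frac{99}{2}\right)^{2} = \frac{9801}{4}$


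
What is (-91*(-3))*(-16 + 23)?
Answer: 1911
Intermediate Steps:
(-91*(-3))*(-16 + 23) = 273*7 = 1911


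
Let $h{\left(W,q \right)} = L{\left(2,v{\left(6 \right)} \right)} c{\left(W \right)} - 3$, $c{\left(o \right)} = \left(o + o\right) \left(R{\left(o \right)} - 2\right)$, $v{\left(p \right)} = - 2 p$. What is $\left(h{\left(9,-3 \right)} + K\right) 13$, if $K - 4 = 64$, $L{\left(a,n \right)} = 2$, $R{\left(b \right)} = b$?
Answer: $4121$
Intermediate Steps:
$c{\left(o \right)} = 2 o \left(-2 + o\right)$ ($c{\left(o \right)} = \left(o + o\right) \left(o - 2\right) = 2 o \left(-2 + o\right)$)
$K = 68$ ($K = 4 + 64 = 68$)
$h{\left(W,q \right)} = -3 + 4 W \left(-2 + W\right)$ ($h{\left(W,q \right)} = 2 \cdot 2 W \left(-2 + W\right) - 3 = 4 W \left(-2 + W\right) - 3 = -3 + 4 W \left(-2 + W\right)$)
$\left(h{\left(9,-3 \right)} + K\right) 13 = \left(\left(-3 + 4 \cdot 9 \left(-2 + 9\right)\right) + 68\right) 13 = \left(\left(-3 + 4 \cdot 9 \cdot 7\right) + 68\right) 13 = \left(\left(-3 + 252\right) + 68\right) 13 = \left(249 + 68\right) 13 = 317 \cdot 13 = 4121$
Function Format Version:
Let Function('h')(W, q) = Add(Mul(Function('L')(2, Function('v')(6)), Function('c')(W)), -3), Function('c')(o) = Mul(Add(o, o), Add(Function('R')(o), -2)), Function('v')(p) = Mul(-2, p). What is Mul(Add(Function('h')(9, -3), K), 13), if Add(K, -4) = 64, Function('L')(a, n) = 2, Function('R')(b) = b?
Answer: 4121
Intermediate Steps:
Function('c')(o) = Mul(2, o, Add(-2, o)) (Function('c')(o) = Mul(Add(o, o), Add(o, -2)) = Mul(Mul(2, o), Add(-2, o)) = Mul(2, o, Add(-2, o)))
K = 68 (K = Add(4, 64) = 68)
Function('h')(W, q) = Add(-3, Mul(4, W, Add(-2, W))) (Function('h')(W, q) = Add(Mul(2, Mul(2, W, Add(-2, W))), -3) = Add(Mul(4, W, Add(-2, W)), -3) = Add(-3, Mul(4, W, Add(-2, W))))
Mul(Add(Function('h')(9, -3), K), 13) = Mul(Add(Add(-3, Mul(4, 9, Add(-2, 9))), 68), 13) = Mul(Add(Add(-3, Mul(4, 9, 7)), 68), 13) = Mul(Add(Add(-3, 252), 68), 13) = Mul(Add(249, 68), 13) = Mul(317, 13) = 4121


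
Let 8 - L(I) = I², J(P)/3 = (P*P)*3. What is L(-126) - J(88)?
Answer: -85564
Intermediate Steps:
J(P) = 9*P² (J(P) = 3*((P*P)*3) = 3*(P²*3) = 3*(3*P²) = 9*P²)
L(I) = 8 - I²
L(-126) - J(88) = (8 - 1*(-126)²) - 9*88² = (8 - 1*15876) - 9*7744 = (8 - 15876) - 1*69696 = -15868 - 69696 = -85564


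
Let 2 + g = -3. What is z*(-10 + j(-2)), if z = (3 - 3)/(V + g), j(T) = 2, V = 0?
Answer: 0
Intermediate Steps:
g = -5 (g = -2 - 3 = -5)
z = 0 (z = (3 - 3)/(0 - 5) = 0/(-5) = 0*(-⅕) = 0)
z*(-10 + j(-2)) = 0*(-10 + 2) = 0*(-8) = 0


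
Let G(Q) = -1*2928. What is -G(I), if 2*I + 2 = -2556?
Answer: 2928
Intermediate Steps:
I = -1279 (I = -1 + (½)*(-2556) = -1 - 1278 = -1279)
G(Q) = -2928
-G(I) = -1*(-2928) = 2928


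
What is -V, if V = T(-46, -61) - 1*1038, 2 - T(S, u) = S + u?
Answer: 929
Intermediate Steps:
T(S, u) = 2 - S - u (T(S, u) = 2 - (S + u) = 2 + (-S - u) = 2 - S - u)
V = -929 (V = (2 - 1*(-46) - 1*(-61)) - 1*1038 = (2 + 46 + 61) - 1038 = 109 - 1038 = -929)
-V = -1*(-929) = 929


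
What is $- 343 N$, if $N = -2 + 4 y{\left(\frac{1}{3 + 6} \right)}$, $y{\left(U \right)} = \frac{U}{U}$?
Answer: $-686$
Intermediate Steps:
$y{\left(U \right)} = 1$
$N = 2$ ($N = -2 + 4 \cdot 1 = -2 + 4 = 2$)
$- 343 N = \left(-343\right) 2 = -686$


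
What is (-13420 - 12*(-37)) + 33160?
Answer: 20184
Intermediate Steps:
(-13420 - 12*(-37)) + 33160 = (-13420 + 444) + 33160 = -12976 + 33160 = 20184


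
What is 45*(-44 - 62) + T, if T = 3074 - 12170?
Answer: -13866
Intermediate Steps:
T = -9096
45*(-44 - 62) + T = 45*(-44 - 62) - 9096 = 45*(-106) - 9096 = -4770 - 9096 = -13866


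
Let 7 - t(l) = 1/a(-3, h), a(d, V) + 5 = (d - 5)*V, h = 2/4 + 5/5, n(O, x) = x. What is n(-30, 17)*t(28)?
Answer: 120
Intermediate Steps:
h = 3/2 (h = 2*(¼) + 5*(⅕) = ½ + 1 = 3/2 ≈ 1.5000)
a(d, V) = -5 + V*(-5 + d) (a(d, V) = -5 + (d - 5)*V = -5 + (-5 + d)*V = -5 + V*(-5 + d))
t(l) = 120/17 (t(l) = 7 - 1/(-5 - 5*3/2 + (3/2)*(-3)) = 7 - 1/(-5 - 15/2 - 9/2) = 7 - 1/(-17) = 7 - 1*(-1/17) = 7 + 1/17 = 120/17)
n(-30, 17)*t(28) = 17*(120/17) = 120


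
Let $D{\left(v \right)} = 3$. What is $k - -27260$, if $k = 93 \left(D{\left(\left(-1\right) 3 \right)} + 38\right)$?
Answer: $31073$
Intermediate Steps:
$k = 3813$ ($k = 93 \left(3 + 38\right) = 93 \cdot 41 = 3813$)
$k - -27260 = 3813 - -27260 = 3813 + 27260 = 31073$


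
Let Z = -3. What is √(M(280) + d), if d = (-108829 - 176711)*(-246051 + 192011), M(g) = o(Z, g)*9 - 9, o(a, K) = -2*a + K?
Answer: √15430584165 ≈ 1.2422e+5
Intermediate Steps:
o(a, K) = K - 2*a
M(g) = 45 + 9*g (M(g) = (g - 2*(-3))*9 - 9 = (g + 6)*9 - 9 = (6 + g)*9 - 9 = (54 + 9*g) - 9 = 45 + 9*g)
d = 15430581600 (d = -285540*(-54040) = 15430581600)
√(M(280) + d) = √((45 + 9*280) + 15430581600) = √((45 + 2520) + 15430581600) = √(2565 + 15430581600) = √15430584165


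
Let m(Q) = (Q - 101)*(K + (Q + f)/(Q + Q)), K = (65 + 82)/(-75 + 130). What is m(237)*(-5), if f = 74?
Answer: -5901244/2607 ≈ -2263.6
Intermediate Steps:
K = 147/55 ≈ 2.6727
m(Q) = (-101 + Q)*(147/55 + (74 + Q)/(2*Q)) (m(Q) = (Q - 101)*(147/55 + (Q + 74)/(Q + Q)) = (-101 + Q)*(147/55 + (74 + Q)/((2*Q))) = (-101 + Q)*(147/55 + (74 + Q)*(1/(2*Q))) = (-101 + Q)*(147/55 + (74 + Q)/(2*Q)))
m(237)*(-5) = ((1/110)*(-411070 + 237*(-31179 + 349*237))/237)*(-5) = ((1/110)*(1/237)*(-411070 + 237*(-31179 + 82713)))*(-5) = ((1/110)*(1/237)*(-411070 + 237*51534))*(-5) = ((1/110)*(1/237)*(-411070 + 12213558))*(-5) = ((1/110)*(1/237)*11802488)*(-5) = (5901244/13035)*(-5) = -5901244/2607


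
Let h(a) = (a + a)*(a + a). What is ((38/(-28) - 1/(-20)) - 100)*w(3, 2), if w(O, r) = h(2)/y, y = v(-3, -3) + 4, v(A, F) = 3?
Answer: -56732/245 ≈ -231.56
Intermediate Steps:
h(a) = 4*a² (h(a) = (2*a)*(2*a) = 4*a²)
y = 7 (y = 3 + 4 = 7)
w(O, r) = 16/7 (w(O, r) = (4*2²)/7 = (4*4)*(⅐) = 16*(⅐) = 16/7)
((38/(-28) - 1/(-20)) - 100)*w(3, 2) = ((38/(-28) - 1/(-20)) - 100)*(16/7) = ((38*(-1/28) - 1*(-1/20)) - 100)*(16/7) = ((-19/14 + 1/20) - 100)*(16/7) = (-183/140 - 100)*(16/7) = -14183/140*16/7 = -56732/245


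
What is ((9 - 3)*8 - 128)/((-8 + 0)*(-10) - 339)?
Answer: 80/259 ≈ 0.30888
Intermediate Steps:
((9 - 3)*8 - 128)/((-8 + 0)*(-10) - 339) = (6*8 - 128)/(-8*(-10) - 339) = (48 - 128)/(80 - 339) = -80/(-259) = -80*(-1/259) = 80/259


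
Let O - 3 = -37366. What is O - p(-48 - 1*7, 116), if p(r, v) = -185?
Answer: -37178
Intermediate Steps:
O = -37363 (O = 3 - 37366 = -37363)
O - p(-48 - 1*7, 116) = -37363 - 1*(-185) = -37363 + 185 = -37178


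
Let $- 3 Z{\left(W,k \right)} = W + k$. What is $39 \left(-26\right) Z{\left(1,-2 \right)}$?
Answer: $-338$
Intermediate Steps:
$Z{\left(W,k \right)} = - \frac{W}{3} - \frac{k}{3}$ ($Z{\left(W,k \right)} = - \frac{W + k}{3} = - \frac{W}{3} - \frac{k}{3}$)
$39 \left(-26\right) Z{\left(1,-2 \right)} = 39 \left(-26\right) \left(\left(- \frac{1}{3}\right) 1 - - \frac{2}{3}\right) = - 1014 \left(- \frac{1}{3} + \frac{2}{3}\right) = \left(-1014\right) \frac{1}{3} = -338$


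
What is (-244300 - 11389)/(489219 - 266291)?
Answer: -255689/222928 ≈ -1.1470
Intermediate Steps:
(-244300 - 11389)/(489219 - 266291) = -255689/222928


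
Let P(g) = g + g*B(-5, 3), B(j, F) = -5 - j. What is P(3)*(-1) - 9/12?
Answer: -15/4 ≈ -3.7500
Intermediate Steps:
P(g) = g (P(g) = g + g*(-5 - 1*(-5)) = g + g*(-5 + 5) = g + g*0 = g + 0 = g)
P(3)*(-1) - 9/12 = 3*(-1) - 9/12 = -3 - 9*1/12 = -3 - 3/4 = -15/4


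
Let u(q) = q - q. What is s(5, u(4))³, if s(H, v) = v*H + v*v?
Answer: 0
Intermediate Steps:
u(q) = 0
s(H, v) = v² + H*v (s(H, v) = H*v + v² = v² + H*v)
s(5, u(4))³ = (0*(5 + 0))³ = (0*5)³ = 0³ = 0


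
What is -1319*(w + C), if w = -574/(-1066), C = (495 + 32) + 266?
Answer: -13606804/13 ≈ -1.0467e+6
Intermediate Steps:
C = 793 (C = 527 + 266 = 793)
w = 7/13 (w = -574*(-1/1066) = 7/13 ≈ 0.53846)
-1319*(w + C) = -1319*(7/13 + 793) = -1319*10316/13 = -13606804/13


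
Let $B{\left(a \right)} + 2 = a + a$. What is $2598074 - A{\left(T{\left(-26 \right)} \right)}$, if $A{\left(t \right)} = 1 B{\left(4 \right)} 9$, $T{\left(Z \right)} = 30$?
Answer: $2598020$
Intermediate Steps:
$B{\left(a \right)} = -2 + 2 a$ ($B{\left(a \right)} = -2 + \left(a + a\right) = -2 + 2 a$)
$A{\left(t \right)} = 54$ ($A{\left(t \right)} = 1 \left(-2 + 2 \cdot 4\right) 9 = 1 \left(-2 + 8\right) 9 = 1 \cdot 6 \cdot 9 = 6 \cdot 9 = 54$)
$2598074 - A{\left(T{\left(-26 \right)} \right)} = 2598074 - 54 = 2598020$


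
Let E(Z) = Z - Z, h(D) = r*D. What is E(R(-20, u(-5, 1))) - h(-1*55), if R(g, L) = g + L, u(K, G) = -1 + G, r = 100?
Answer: 5500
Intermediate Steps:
R(g, L) = L + g
h(D) = 100*D
E(Z) = 0
E(R(-20, u(-5, 1))) - h(-1*55) = 0 - 100*(-1*55) = 0 - 100*(-55) = 0 - 1*(-5500) = 0 + 5500 = 5500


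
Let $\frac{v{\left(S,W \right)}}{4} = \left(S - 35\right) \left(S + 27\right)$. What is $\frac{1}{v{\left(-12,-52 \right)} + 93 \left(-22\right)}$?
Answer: $- \frac{1}{4866} \approx -0.00020551$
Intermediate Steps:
$v{\left(S,W \right)} = 4 \left(-35 + S\right) \left(27 + S\right)$ ($v{\left(S,W \right)} = 4 \left(S - 35\right) \left(S + 27\right) = 4 \left(-35 + S\right) \left(27 + S\right)$)
$\frac{1}{v{\left(-12,-52 \right)} + 93 \left(-22\right)} = \frac{1}{\left(-3780 - -384 + 4 \left(-12\right)^{2}\right) + 93 \left(-22\right)} = \frac{1}{\left(-3780 + 384 + 4 \cdot 144\right) - 2046} = \frac{1}{\left(-3780 + 384 + 576\right) - 2046} = \frac{1}{-2820 - 2046} = \frac{1}{-4866} = - \frac{1}{4866}$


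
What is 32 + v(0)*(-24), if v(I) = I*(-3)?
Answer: 32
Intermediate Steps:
v(I) = -3*I
32 + v(0)*(-24) = 32 - 3*0*(-24) = 32 + 0*(-24) = 32 + 0 = 32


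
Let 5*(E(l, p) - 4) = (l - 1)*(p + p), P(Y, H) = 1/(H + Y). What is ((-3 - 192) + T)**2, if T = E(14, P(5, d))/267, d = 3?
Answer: 120456890761/3168400 ≈ 38018.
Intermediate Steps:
E(l, p) = 4 + 2*p*(-1 + l)/5 (E(l, p) = 4 + ((l - 1)*(p + p))/5 = 4 + ((-1 + l)*(2*p))/5 = 4 + (2*p*(-1 + l))/5 = 4 + 2*p*(-1 + l)/5)
T = 31/1780 (T = (4 - 2/(5*(3 + 5)) + (2/5)*14/(3 + 5))/267 = (4 - 2/5/8 + (2/5)*14/8)*(1/267) = (4 - 2/5*1/8 + (2/5)*14*(1/8))*(1/267) = (4 - 1/20 + 7/10)*(1/267) = (93/20)*(1/267) = 31/1780 ≈ 0.017416)
((-3 - 192) + T)**2 = ((-3 - 192) + 31/1780)**2 = (-195 + 31/1780)**2 = (-347069/1780)**2 = 120456890761/3168400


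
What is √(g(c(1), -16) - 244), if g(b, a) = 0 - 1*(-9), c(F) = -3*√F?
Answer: I*√235 ≈ 15.33*I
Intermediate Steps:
g(b, a) = 9 (g(b, a) = 0 + 9 = 9)
√(g(c(1), -16) - 244) = √(9 - 244) = √(-235) = I*√235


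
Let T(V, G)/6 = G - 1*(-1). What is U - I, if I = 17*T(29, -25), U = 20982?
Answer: 23430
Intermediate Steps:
T(V, G) = 6 + 6*G (T(V, G) = 6*(G - 1*(-1)) = 6*(G + 1) = 6*(1 + G) = 6 + 6*G)
I = -2448 (I = 17*(6 + 6*(-25)) = 17*(6 - 150) = 17*(-144) = -2448)
U - I = 20982 - 1*(-2448) = 20982 + 2448 = 23430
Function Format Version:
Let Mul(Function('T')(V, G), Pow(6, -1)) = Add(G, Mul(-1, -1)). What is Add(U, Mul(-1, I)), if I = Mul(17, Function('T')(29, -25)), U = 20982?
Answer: 23430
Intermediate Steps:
Function('T')(V, G) = Add(6, Mul(6, G)) (Function('T')(V, G) = Mul(6, Add(G, Mul(-1, -1))) = Mul(6, Add(G, 1)) = Mul(6, Add(1, G)) = Add(6, Mul(6, G)))
I = -2448 (I = Mul(17, Add(6, Mul(6, -25))) = Mul(17, Add(6, -150)) = Mul(17, -144) = -2448)
Add(U, Mul(-1, I)) = Add(20982, Mul(-1, -2448)) = Add(20982, 2448) = 23430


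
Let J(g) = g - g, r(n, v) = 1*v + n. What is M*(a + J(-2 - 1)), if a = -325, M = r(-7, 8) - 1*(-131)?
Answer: -42900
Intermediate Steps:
r(n, v) = n + v (r(n, v) = v + n = n + v)
M = 132 (M = (-7 + 8) - 1*(-131) = 1 + 131 = 132)
J(g) = 0
M*(a + J(-2 - 1)) = 132*(-325 + 0) = 132*(-325) = -42900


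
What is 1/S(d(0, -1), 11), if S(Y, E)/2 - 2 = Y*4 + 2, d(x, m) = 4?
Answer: 1/40 ≈ 0.025000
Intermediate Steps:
S(Y, E) = 8 + 8*Y (S(Y, E) = 4 + 2*(Y*4 + 2) = 4 + 2*(4*Y + 2) = 4 + 2*(2 + 4*Y) = 4 + (4 + 8*Y) = 8 + 8*Y)
1/S(d(0, -1), 11) = 1/(8 + 8*4) = 1/(8 + 32) = 1/40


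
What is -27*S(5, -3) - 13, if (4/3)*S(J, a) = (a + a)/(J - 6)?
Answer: -269/2 ≈ -134.50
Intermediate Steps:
S(J, a) = 3*a/(2*(-6 + J)) (S(J, a) = 3*((a + a)/(J - 6))/4 = 3*((2*a)/(-6 + J))/4 = 3*(2*a/(-6 + J))/4 = 3*a/(2*(-6 + J)))
-27*S(5, -3) - 13 = -81*(-3)/(2*(-6 + 5)) - 13 = -81*(-3)/(2*(-1)) - 13 = -81*(-3)*(-1)/2 - 13 = -27*9/2 - 13 = -243/2 - 13 = -269/2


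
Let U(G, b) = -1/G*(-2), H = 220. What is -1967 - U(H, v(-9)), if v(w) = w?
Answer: -216371/110 ≈ -1967.0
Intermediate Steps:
U(G, b) = 2/G
-1967 - U(H, v(-9)) = -1967 - 2/220 = -1967 - 1*1/110 = -1967 - 1/110 = -216371/110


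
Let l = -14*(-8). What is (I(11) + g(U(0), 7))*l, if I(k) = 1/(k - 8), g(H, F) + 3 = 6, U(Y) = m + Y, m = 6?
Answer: 1120/3 ≈ 373.33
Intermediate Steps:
U(Y) = 6 + Y
g(H, F) = 3 (g(H, F) = -3 + 6 = 3)
I(k) = 1/(-8 + k)
l = 112
(I(11) + g(U(0), 7))*l = (1/(-8 + 11) + 3)*112 = (1/3 + 3)*112 = (⅓ + 3)*112 = (10/3)*112 = 1120/3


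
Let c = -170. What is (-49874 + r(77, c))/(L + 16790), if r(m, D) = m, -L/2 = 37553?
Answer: 49797/58316 ≈ 0.85392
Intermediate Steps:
L = -75106 (L = -2*37553 = -75106)
(-49874 + r(77, c))/(L + 16790) = (-49874 + 77)/(-75106 + 16790) = -49797/(-58316) = -49797*(-1/58316) = 49797/58316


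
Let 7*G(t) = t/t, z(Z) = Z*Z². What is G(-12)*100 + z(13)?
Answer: 15479/7 ≈ 2211.3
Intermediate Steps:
z(Z) = Z³
G(t) = ⅐ (G(t) = (t/t)/7 = (⅐)*1 = ⅐)
G(-12)*100 + z(13) = (⅐)*100 + 13³ = 100/7 + 2197 = 15479/7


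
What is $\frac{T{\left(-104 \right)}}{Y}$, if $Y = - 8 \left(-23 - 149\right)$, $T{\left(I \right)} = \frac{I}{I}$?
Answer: $\frac{1}{1376} \approx 0.00072674$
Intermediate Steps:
$T{\left(I \right)} = 1$
$Y = 1376$ ($Y = \left(-8\right) \left(-172\right) = 1376$)
$\frac{T{\left(-104 \right)}}{Y} = 1 \cdot \frac{1}{1376} = \frac{1}{1376}$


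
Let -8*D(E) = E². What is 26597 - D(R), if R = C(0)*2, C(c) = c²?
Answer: 26597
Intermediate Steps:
R = 0 (R = 0²*2 = 0*2 = 0)
D(E) = -E²/8
26597 - D(R) = 26597 - (-1)*0²/8 = 26597 - (-1)*0/8 = 26597 - 1*0 = 26597 + 0 = 26597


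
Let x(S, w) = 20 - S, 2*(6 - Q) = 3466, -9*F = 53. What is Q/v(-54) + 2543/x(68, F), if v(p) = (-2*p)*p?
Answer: -614495/11664 ≈ -52.683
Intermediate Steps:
F = -53/9 (F = -⅑*53 = -53/9 ≈ -5.8889)
Q = -1727 (Q = 6 - ½*3466 = 6 - 1733 = -1727)
v(p) = -2*p²
Q/v(-54) + 2543/x(68, F) = -1727/((-2*(-54)²)) + 2543/(20 - 1*68) = -1727/((-2*2916)) + 2543/(20 - 68) = -1727/(-5832) + 2543/(-48) = -1727*(-1/5832) + 2543*(-1/48) = 1727/5832 - 2543/48 = -614495/11664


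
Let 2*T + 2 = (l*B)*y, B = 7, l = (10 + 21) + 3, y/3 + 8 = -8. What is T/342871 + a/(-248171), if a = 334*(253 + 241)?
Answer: -57990144439/85090638941 ≈ -0.68151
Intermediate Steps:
y = -48 (y = -24 + 3*(-8) = -24 - 24 = -48)
l = 34 (l = 31 + 3 = 34)
a = 164996 (a = 334*494 = 164996)
T = -5713 (T = -1 + ((34*7)*(-48))/2 = -1 + (238*(-48))/2 = -1 + (1/2)*(-11424) = -1 - 5712 = -5713)
T/342871 + a/(-248171) = -5713/342871 + 164996/(-248171) = -5713*1/342871 + 164996*(-1/248171) = -5713/342871 - 164996/248171 = -57990144439/85090638941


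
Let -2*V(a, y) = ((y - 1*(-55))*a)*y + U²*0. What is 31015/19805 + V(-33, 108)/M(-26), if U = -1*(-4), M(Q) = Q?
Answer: -575187274/51493 ≈ -11170.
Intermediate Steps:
U = 4
V(a, y) = -a*y*(55 + y)/2 (V(a, y) = -(((y - 1*(-55))*a)*y + 4²*0)/2 = -(((y + 55)*a)*y + 16*0)/2 = -(((55 + y)*a)*y + 0)/2 = -((a*(55 + y))*y + 0)/2 = -(a*y*(55 + y) + 0)/2 = -a*y*(55 + y)/2)
31015/19805 + V(-33, 108)/M(-26) = 31015/19805 - ½*(-33)*108*(55 + 108)/(-26) = 31015*(1/19805) - ½*(-33)*108*163*(-1/26) = 6203/3961 + 290466*(-1/26) = 6203/3961 - 145233/13 = -575187274/51493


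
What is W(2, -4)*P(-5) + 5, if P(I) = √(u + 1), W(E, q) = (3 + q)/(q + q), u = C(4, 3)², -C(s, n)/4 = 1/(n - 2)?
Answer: 5 + √17/8 ≈ 5.5154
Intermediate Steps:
C(s, n) = -4/(-2 + n) (C(s, n) = -4/(n - 2) = -4/(-2 + n))
u = 16 (u = (-4/(-2 + 3))² = (-4/1)² = (-4*1)² = (-4)² = 16)
W(E, q) = (3 + q)/(2*q) (W(E, q) = (3 + q)/((2*q)) = (3 + q)*(1/(2*q)) = (3 + q)/(2*q))
P(I) = √17 (P(I) = √(16 + 1) = √17)
W(2, -4)*P(-5) + 5 = ((½)*(3 - 4)/(-4))*√17 + 5 = ((½)*(-¼)*(-1))*√17 + 5 = √17/8 + 5 = 5 + √17/8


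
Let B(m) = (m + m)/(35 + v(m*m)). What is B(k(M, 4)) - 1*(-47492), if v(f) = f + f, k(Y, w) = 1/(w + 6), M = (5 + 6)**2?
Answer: 83158502/1751 ≈ 47492.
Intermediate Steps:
M = 121 (M = 11**2 = 121)
k(Y, w) = 1/(6 + w)
v(f) = 2*f
B(m) = 2*m/(35 + 2*m**2) (B(m) = (m + m)/(35 + 2*(m*m)) = (2*m)/(35 + 2*m**2) = 2*m/(35 + 2*m**2))
B(k(M, 4)) - 1*(-47492) = 2/((6 + 4)*(35 + 2*(1/(6 + 4))**2)) - 1*(-47492) = 2/(10*(35 + 2*(1/10)**2)) + 47492 = 2*(1/10)/(35 + 2*(1/10)**2) + 47492 = 2*(1/10)/(35 + 2*(1/100)) + 47492 = 2*(1/10)/(35 + 1/50) + 47492 = 2*(1/10)/(1751/50) + 47492 = 2*(1/10)*(50/1751) + 47492 = 10/1751 + 47492 = 83158502/1751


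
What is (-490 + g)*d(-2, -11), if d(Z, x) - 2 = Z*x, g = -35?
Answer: -12600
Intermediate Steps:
d(Z, x) = 2 + Z*x
(-490 + g)*d(-2, -11) = (-490 - 35)*(2 - 2*(-11)) = -525*(2 + 22) = -525*24 = -12600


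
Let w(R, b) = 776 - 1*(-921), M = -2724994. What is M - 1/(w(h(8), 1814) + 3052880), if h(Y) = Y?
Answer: -8323703997539/3054577 ≈ -2.7250e+6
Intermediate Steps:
w(R, b) = 1697 (w(R, b) = 776 + 921 = 1697)
M - 1/(w(h(8), 1814) + 3052880) = -2724994 - 1/(1697 + 3052880) = -2724994 - 1/3054577 = -8323703997539/3054577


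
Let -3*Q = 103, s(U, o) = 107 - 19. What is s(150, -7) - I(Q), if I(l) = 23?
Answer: 65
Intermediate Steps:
s(U, o) = 88
Q = -103/3 (Q = -⅓*103 = -103/3 ≈ -34.333)
s(150, -7) - I(Q) = 88 - 1*23 = 88 - 23 = 65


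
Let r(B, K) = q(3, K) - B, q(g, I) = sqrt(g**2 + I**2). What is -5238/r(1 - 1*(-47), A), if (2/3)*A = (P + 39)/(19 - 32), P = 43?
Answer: 2360592/20707 + 56745*sqrt(74)/20707 ≈ 137.57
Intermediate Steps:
A = -123/13 (A = 3*((43 + 39)/(19 - 32))/2 = 3*(82/(-13))/2 = 3*(82*(-1/13))/2 = (3/2)*(-82/13) = -123/13 ≈ -9.4615)
q(g, I) = sqrt(I**2 + g**2)
r(B, K) = sqrt(9 + K**2) - B (r(B, K) = sqrt(K**2 + 3**2) - B = sqrt(K**2 + 9) - B = sqrt(9 + K**2) - B)
-5238/r(1 - 1*(-47), A) = -5238/(sqrt(9 + (-123/13)**2) - (1 - 1*(-47))) = -5238/(sqrt(9 + 15129/169) - (1 + 47)) = -5238/(sqrt(16650/169) - 1*48) = -5238/(15*sqrt(74)/13 - 48) = -5238/(-48 + 15*sqrt(74)/13)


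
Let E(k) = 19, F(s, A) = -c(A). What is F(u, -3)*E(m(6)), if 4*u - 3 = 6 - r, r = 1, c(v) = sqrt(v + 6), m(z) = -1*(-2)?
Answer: -19*sqrt(3) ≈ -32.909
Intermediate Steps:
m(z) = 2
c(v) = sqrt(6 + v)
u = 2 (u = 3/4 + (6 - 1*1)/4 = 3/4 + (6 - 1)/4 = 3/4 + (1/4)*5 = 3/4 + 5/4 = 2)
F(s, A) = -sqrt(6 + A)
F(u, -3)*E(m(6)) = -sqrt(6 - 3)*19 = -sqrt(3)*19 = -19*sqrt(3)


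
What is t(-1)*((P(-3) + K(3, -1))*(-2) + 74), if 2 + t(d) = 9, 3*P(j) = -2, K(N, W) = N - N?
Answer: 1582/3 ≈ 527.33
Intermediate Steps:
K(N, W) = 0
P(j) = -2/3 (P(j) = (1/3)*(-2) = -2/3)
t(d) = 7 (t(d) = -2 + 9 = 7)
t(-1)*((P(-3) + K(3, -1))*(-2) + 74) = 7*((-2/3 + 0)*(-2) + 74) = 7*(-2/3*(-2) + 74) = 7*(4/3 + 74) = 7*(226/3) = 1582/3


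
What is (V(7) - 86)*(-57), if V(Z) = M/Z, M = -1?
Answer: 34371/7 ≈ 4910.1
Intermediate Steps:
V(Z) = -1/Z
(V(7) - 86)*(-57) = (-1/7 - 86)*(-57) = (-1*⅐ - 86)*(-57) = (-⅐ - 86)*(-57) = -603/7*(-57) = 34371/7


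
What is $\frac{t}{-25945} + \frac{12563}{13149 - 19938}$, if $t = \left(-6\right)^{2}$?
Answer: $- \frac{326191439}{176140605} \approx -1.8519$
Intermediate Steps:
$t = 36$
$\frac{t}{-25945} + \frac{12563}{13149 - 19938} = \frac{36}{-25945} + \frac{12563}{13149 - 19938} = 36 \left(- \frac{1}{25945}\right) + \frac{12563}{-6789} = - \frac{36}{25945} + 12563 \left(- \frac{1}{6789}\right) = - \frac{36}{25945} - \frac{12563}{6789} = - \frac{326191439}{176140605}$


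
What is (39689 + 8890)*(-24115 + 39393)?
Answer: 742189962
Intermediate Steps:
(39689 + 8890)*(-24115 + 39393) = 48579*15278 = 742189962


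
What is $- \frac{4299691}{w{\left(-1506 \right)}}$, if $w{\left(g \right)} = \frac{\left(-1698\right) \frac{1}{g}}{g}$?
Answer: $\frac{1625308996146}{283} \approx 5.7431 \cdot 10^{9}$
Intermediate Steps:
$w{\left(g \right)} = - \frac{1698}{g^{2}}$
$- \frac{4299691}{w{\left(-1506 \right)}} = - \frac{4299691}{\left(-1698\right) \frac{1}{2268036}} = - \frac{4299691}{- \frac{283}{378006}} = \left(-4299691\right) \left(- \frac{378006}{283}\right) = \frac{1625308996146}{283}$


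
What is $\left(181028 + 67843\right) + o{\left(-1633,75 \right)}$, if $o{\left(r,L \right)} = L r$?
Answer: $126396$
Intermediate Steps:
$\left(181028 + 67843\right) + o{\left(-1633,75 \right)} = \left(181028 + 67843\right) + 75 \left(-1633\right) = 248871 - 122475 = 126396$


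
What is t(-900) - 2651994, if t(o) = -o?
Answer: -2651094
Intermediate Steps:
t(-900) - 2651994 = -1*(-900) - 2651994 = 900 - 2651994 = -2651094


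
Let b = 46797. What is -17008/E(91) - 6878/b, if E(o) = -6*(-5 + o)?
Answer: 1158442/35303 ≈ 32.814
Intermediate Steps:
E(o) = 30 - 6*o
-17008/E(91) - 6878/b = -17008/(30 - 6*91) - 6878/46797 = -17008/(30 - 546) - 6878*1/46797 = -17008/(-516) - 362/2463 = -17008*(-1/516) - 362/2463 = 4252/129 - 362/2463 = 1158442/35303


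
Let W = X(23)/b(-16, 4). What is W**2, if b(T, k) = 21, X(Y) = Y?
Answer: 529/441 ≈ 1.1995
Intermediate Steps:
W = 23/21 ≈ 1.0952
W**2 = (23/21)**2 = 529/441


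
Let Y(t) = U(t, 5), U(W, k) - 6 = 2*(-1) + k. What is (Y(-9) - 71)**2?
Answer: 3844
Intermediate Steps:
U(W, k) = 4 + k (U(W, k) = 6 + (2*(-1) + k) = 6 + (-2 + k) = 4 + k)
Y(t) = 9 (Y(t) = 4 + 5 = 9)
(Y(-9) - 71)**2 = (9 - 71)**2 = (-62)**2 = 3844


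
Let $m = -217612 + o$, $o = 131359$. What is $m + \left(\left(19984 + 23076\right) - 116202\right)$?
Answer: $-159395$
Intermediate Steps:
$m = -86253$ ($m = -217612 + 131359 = -86253$)
$m + \left(\left(19984 + 23076\right) - 116202\right) = -86253 + \left(\left(19984 + 23076\right) - 116202\right) = -86253 + \left(43060 - 116202\right) = -86253 - 73142 = -159395$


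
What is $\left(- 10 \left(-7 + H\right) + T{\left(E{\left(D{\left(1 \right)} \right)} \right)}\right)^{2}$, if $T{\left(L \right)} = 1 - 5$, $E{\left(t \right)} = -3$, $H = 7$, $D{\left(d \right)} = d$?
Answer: $16$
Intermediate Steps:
$T{\left(L \right)} = -4$ ($T{\left(L \right)} = 1 - 5 = -4$)
$\left(- 10 \left(-7 + H\right) + T{\left(E{\left(D{\left(1 \right)} \right)} \right)}\right)^{2} = \left(- 10 \left(-7 + 7\right) - 4\right)^{2} = \left(\left(-10\right) 0 - 4\right)^{2} = \left(0 - 4\right)^{2} = \left(-4\right)^{2} = 16$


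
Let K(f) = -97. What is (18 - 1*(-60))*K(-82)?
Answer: -7566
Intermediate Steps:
(18 - 1*(-60))*K(-82) = (18 - 1*(-60))*(-97) = (18 + 60)*(-97) = 78*(-97) = -7566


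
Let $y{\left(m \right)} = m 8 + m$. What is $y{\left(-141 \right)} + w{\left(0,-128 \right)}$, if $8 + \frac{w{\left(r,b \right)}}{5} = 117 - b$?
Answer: $-84$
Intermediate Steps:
$w{\left(r,b \right)} = 545 - 5 b$ ($w{\left(r,b \right)} = -40 + 5 \left(117 - b\right) = -40 - \left(-585 + 5 b\right) = 545 - 5 b$)
$y{\left(m \right)} = 9 m$ ($y{\left(m \right)} = 8 m + m = 9 m$)
$y{\left(-141 \right)} + w{\left(0,-128 \right)} = 9 \left(-141\right) + \left(545 - -640\right) = -1269 + \left(545 + 640\right) = -1269 + 1185 = -84$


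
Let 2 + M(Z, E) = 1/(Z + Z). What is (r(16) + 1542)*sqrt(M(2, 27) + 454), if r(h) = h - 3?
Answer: 4665*sqrt(201)/2 ≈ 33069.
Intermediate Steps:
r(h) = -3 + h
M(Z, E) = -2 + 1/(2*Z) (M(Z, E) = -2 + 1/(Z + Z) = -2 + 1/(2*Z))
(r(16) + 1542)*sqrt(M(2, 27) + 454) = ((-3 + 16) + 1542)*sqrt((-2 + (1/2)/2) + 454) = (13 + 1542)*sqrt((-2 + (1/2)*(1/2)) + 454) = 1555*sqrt((-2 + 1/4) + 454) = 1555*sqrt(-7/4 + 454) = 1555*sqrt(1809/4) = 1555*(3*sqrt(201)/2) = 4665*sqrt(201)/2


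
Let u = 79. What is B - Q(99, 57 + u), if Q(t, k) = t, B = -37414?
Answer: -37513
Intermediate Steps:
B - Q(99, 57 + u) = -37414 - 1*99 = -37414 - 99 = -37513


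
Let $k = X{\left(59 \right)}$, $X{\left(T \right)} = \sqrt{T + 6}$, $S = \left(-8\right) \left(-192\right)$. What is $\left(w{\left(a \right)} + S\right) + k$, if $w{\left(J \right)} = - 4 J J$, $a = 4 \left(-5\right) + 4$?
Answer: $512 + \sqrt{65} \approx 520.06$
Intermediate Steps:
$a = -16$ ($a = -20 + 4 = -16$)
$w{\left(J \right)} = - 4 J^{2}$
$S = 1536$
$X{\left(T \right)} = \sqrt{6 + T}$
$k = \sqrt{65}$ ($k = \sqrt{6 + 59} = \sqrt{65} \approx 8.0623$)
$\left(w{\left(a \right)} + S\right) + k = \left(- 4 \left(-16\right)^{2} + 1536\right) + \sqrt{65} = \left(\left(-4\right) 256 + 1536\right) + \sqrt{65} = \left(-1024 + 1536\right) + \sqrt{65} = 512 + \sqrt{65}$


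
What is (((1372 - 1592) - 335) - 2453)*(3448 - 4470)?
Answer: 3074176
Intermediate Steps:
(((1372 - 1592) - 335) - 2453)*(3448 - 4470) = ((-220 - 335) - 2453)*(-1022) = (-555 - 2453)*(-1022) = -3008*(-1022) = 3074176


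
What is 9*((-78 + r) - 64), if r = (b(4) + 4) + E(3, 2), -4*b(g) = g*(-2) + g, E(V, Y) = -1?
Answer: -1242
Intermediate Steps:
b(g) = g/4 (b(g) = -(g*(-2) + g)/4 = -(-2*g + g)/4 = -(-1)*g/4 = g/4)
r = 4 (r = ((¼)*4 + 4) - 1 = (1 + 4) - 1 = 5 - 1 = 4)
9*((-78 + r) - 64) = 9*((-78 + 4) - 64) = 9*(-74 - 64) = 9*(-138) = -1242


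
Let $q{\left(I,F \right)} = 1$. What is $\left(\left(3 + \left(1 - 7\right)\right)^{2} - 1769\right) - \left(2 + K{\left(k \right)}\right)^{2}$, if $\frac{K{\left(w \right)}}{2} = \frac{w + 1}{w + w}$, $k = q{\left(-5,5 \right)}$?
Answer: $-1776$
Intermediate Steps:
$k = 1$
$K{\left(w \right)} = \frac{1 + w}{w}$ ($K{\left(w \right)} = 2 \frac{w + 1}{w + w} = 2 \frac{1 + w}{2 w} = \frac{1 + w}{w}$)
$\left(\left(3 + \left(1 - 7\right)\right)^{2} - 1769\right) - \left(2 + K{\left(k \right)}\right)^{2} = \left(\left(3 + \left(1 - 7\right)\right)^{2} - 1769\right) - \left(2 + \frac{1 + 1}{1}\right)^{2} = \left(\left(3 + \left(1 - 7\right)\right)^{2} - 1769\right) - \left(2 + 1 \cdot 2\right)^{2} = \left(\left(3 - 6\right)^{2} - 1769\right) - \left(2 + 2\right)^{2} = \left(\left(-3\right)^{2} - 1769\right) - 4^{2} = \left(9 - 1769\right) - 16 = -1760 - 16 = -1776$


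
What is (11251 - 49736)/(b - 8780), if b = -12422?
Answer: 38485/21202 ≈ 1.8152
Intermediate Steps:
(11251 - 49736)/(b - 8780) = (11251 - 49736)/(-12422 - 8780) = -38485/(-21202) = -38485*(-1/21202) = 38485/21202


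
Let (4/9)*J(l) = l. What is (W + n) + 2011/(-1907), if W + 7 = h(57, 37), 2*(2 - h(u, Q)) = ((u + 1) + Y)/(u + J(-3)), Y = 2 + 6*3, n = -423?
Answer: -54919033/127769 ≈ -429.83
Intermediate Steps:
J(l) = 9*l/4
Y = 20 (Y = 2 + 18 = 20)
h(u, Q) = 2 - (21 + u)/(2*(-27/4 + u)) (h(u, Q) = 2 - ((u + 1) + 20)/(2*(u + (9/4)*(-3))) = 2 - ((1 + u) + 20)/(2*(u - 27/4)) = 2 - (21 + u)/(2*(-27/4 + u)))
W = -387/67 (W = -7 + 6*(-16 + 57)/(-27 + 4*57) = -7 + 6*41/(-27 + 228) = -7 + 6*41/201 = -7 + 6*(1/201)*41 = -7 + 82/67 = -387/67 ≈ -5.7761)
(W + n) + 2011/(-1907) = (-387/67 - 423) + 2011/(-1907) = -28728/67 + 2011*(-1/1907) = -28728/67 - 2011/1907 = -54919033/127769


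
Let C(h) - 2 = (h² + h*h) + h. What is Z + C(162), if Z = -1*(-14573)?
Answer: 67225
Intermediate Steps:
Z = 14573
C(h) = 2 + h + 2*h² (C(h) = 2 + ((h² + h*h) + h) = 2 + ((h² + h²) + h) = 2 + (2*h² + h) = 2 + (h + 2*h²) = 2 + h + 2*h²)
Z + C(162) = 14573 + (2 + 162 + 2*162²) = 14573 + (2 + 162 + 2*26244) = 14573 + (2 + 162 + 52488) = 14573 + 52652 = 67225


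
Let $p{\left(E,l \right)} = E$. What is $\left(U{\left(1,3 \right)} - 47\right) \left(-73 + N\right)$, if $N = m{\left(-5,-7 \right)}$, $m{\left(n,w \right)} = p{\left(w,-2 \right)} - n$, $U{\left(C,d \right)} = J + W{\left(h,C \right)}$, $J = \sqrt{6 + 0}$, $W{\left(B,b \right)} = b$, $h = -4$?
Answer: $3450 - 75 \sqrt{6} \approx 3266.3$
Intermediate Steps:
$J = \sqrt{6} \approx 2.4495$
$U{\left(C,d \right)} = C + \sqrt{6}$ ($U{\left(C,d \right)} = \sqrt{6} + C = C + \sqrt{6}$)
$m{\left(n,w \right)} = w - n$
$N = -2$ ($N = -7 - -5 = -7 + 5 = -2$)
$\left(U{\left(1,3 \right)} - 47\right) \left(-73 + N\right) = \left(\left(1 + \sqrt{6}\right) - 47\right) \left(-73 - 2\right) = \left(-46 + \sqrt{6}\right) \left(-75\right) = 3450 - 75 \sqrt{6}$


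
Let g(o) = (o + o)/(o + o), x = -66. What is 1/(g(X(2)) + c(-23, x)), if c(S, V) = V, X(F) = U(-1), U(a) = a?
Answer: -1/65 ≈ -0.015385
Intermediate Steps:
X(F) = -1
g(o) = 1 (g(o) = (2*o)/((2*o)) = (2*o)*(1/(2*o)) = 1)
1/(g(X(2)) + c(-23, x)) = 1/(1 - 66) = 1/(-65) = -1/65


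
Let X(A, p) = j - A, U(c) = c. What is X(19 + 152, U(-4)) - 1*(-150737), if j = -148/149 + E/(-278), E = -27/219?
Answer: 455279372025/3023806 ≈ 1.5057e+5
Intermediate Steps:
E = -9/73 (E = -27*1/219 = -9/73 ≈ -0.12329)
j = -3002171/3023806 (j = -148/149 - 9/73/(-278) = -148*1/149 - 9/73*(-1/278) = -148/149 + 9/20294 = -3002171/3023806 ≈ -0.99285)
X(A, p) = -3002171/3023806 - A
X(19 + 152, U(-4)) - 1*(-150737) = (-3002171/3023806 - (19 + 152)) - 1*(-150737) = (-3002171/3023806 - 1*171) + 150737 = (-3002171/3023806 - 171) + 150737 = -520072997/3023806 + 150737 = 455279372025/3023806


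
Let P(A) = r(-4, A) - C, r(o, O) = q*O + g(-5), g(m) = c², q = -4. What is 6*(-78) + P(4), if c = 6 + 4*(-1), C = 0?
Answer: -480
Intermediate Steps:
c = 2 (c = 6 - 4 = 2)
g(m) = 4 (g(m) = 2² = 4)
r(o, O) = 4 - 4*O (r(o, O) = -4*O + 4 = 4 - 4*O)
P(A) = 4 - 4*A (P(A) = (4 - 4*A) - 1*0 = (4 - 4*A) + 0 = 4 - 4*A)
6*(-78) + P(4) = 6*(-78) + (4 - 4*4) = -468 + (4 - 16) = -468 - 12 = -480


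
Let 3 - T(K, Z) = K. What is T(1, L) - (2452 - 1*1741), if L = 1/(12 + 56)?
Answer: -709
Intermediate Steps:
L = 1/68 ≈ 0.014706
T(K, Z) = 3 - K
T(1, L) - (2452 - 1*1741) = (3 - 1*1) - (2452 - 1*1741) = (3 - 1) - (2452 - 1741) = 2 - 1*711 = 2 - 711 = -709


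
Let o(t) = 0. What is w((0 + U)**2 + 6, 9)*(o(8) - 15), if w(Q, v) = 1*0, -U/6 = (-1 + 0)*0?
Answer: 0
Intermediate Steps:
U = 0 (U = -6*(-1 + 0)*0 = -(-6)*0 = -6*0 = 0)
w(Q, v) = 0
w((0 + U)**2 + 6, 9)*(o(8) - 15) = 0*(0 - 15) = 0*(-15) = 0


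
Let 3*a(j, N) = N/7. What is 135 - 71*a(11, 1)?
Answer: 2764/21 ≈ 131.62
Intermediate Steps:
a(j, N) = N/21 (a(j, N) = (N/7)/3 = N/21)
135 - 71*a(11, 1) = 135 - 71/21 = 2764/21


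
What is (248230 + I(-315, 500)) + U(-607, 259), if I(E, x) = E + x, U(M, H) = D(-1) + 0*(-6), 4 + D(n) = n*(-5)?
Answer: 248416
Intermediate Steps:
D(n) = -4 - 5*n (D(n) = -4 + n*(-5) = -4 - 5*n)
U(M, H) = 1 (U(M, H) = (-4 - 5*(-1)) + 0*(-6) = (-4 + 5) + 0 = 1 + 0 = 1)
(248230 + I(-315, 500)) + U(-607, 259) = (248230 + (-315 + 500)) + 1 = (248230 + 185) + 1 = 248415 + 1 = 248416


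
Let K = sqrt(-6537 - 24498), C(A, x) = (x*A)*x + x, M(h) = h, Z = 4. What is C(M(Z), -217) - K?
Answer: 188139 - I*sqrt(31035) ≈ 1.8814e+5 - 176.17*I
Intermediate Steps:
C(A, x) = x + A*x**2 (C(A, x) = (A*x)*x + x = A*x**2 + x = x + A*x**2)
K = I*sqrt(31035) (K = sqrt(-31035) = I*sqrt(31035) ≈ 176.17*I)
C(M(Z), -217) - K = -217*(1 + 4*(-217)) - I*sqrt(31035) = -217*(1 - 868) - I*sqrt(31035) = -217*(-867) - I*sqrt(31035) = 188139 - I*sqrt(31035)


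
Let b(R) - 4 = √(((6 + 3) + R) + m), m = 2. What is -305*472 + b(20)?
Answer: -143956 + √31 ≈ -1.4395e+5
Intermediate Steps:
b(R) = 4 + √(11 + R) (b(R) = 4 + √(((6 + 3) + R) + 2) = 4 + √((9 + R) + 2) = 4 + √(11 + R))
-305*472 + b(20) = -305*472 + (4 + √(11 + 20)) = -143960 + (4 + √31) = -143956 + √31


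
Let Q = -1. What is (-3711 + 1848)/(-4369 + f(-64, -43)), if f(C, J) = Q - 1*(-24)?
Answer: 1863/4346 ≈ 0.42867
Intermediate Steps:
f(C, J) = 23 (f(C, J) = -1 - 1*(-24) = -1 + 24 = 23)
(-3711 + 1848)/(-4369 + f(-64, -43)) = (-3711 + 1848)/(-4369 + 23) = -1863/(-4346) = -1863*(-1/4346) = 1863/4346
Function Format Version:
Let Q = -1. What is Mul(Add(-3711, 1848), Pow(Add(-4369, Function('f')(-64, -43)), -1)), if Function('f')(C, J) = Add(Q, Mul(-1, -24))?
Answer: Rational(1863, 4346) ≈ 0.42867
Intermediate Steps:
Function('f')(C, J) = 23 (Function('f')(C, J) = Add(-1, Mul(-1, -24)) = Add(-1, 24) = 23)
Mul(Add(-3711, 1848), Pow(Add(-4369, Function('f')(-64, -43)), -1)) = Mul(Add(-3711, 1848), Pow(Add(-4369, 23), -1)) = Mul(-1863, Pow(-4346, -1)) = Mul(-1863, Rational(-1, 4346)) = Rational(1863, 4346)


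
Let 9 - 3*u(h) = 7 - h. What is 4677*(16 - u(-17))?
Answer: 98217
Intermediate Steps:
u(h) = 2/3 + h/3 (u(h) = 3 - (7 - h)/3 = 3 + (-7/3 + h/3) = 2/3 + h/3)
4677*(16 - u(-17)) = 4677*(16 - (2/3 + (1/3)*(-17))) = 4677*(16 - (2/3 - 17/3)) = 4677*(16 - 1*(-5)) = 4677*(16 + 5) = 4677*21 = 98217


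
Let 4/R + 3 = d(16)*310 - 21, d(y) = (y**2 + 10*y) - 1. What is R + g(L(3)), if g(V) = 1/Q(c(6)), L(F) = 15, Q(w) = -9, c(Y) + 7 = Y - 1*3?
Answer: -64295/578817 ≈ -0.11108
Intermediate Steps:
c(Y) = -10 + Y (c(Y) = -7 + (Y - 1*3) = -7 + (Y - 3) = -7 + (-3 + Y) = -10 + Y)
g(V) = -1/9 (g(V) = 1/(-9) = -1/9)
d(y) = -1 + y**2 + 10*y
R = 2/64313 (R = 4/(-3 + ((-1 + 16**2 + 10*16)*310 - 21)) = 4/(-3 + ((-1 + 256 + 160)*310 - 21)) = 4/(-3 + (415*310 - 21)) = 4/(-3 + (128650 - 21)) = 4/(-3 + 128629) = 4/128626 = 4*(1/128626) = 2/64313 ≈ 3.1098e-5)
R + g(L(3)) = 2/64313 - 1/9 = -64295/578817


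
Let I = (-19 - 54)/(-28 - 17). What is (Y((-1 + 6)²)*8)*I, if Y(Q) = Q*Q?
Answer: 73000/9 ≈ 8111.1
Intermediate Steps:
Y(Q) = Q²
I = 73/45 (I = -73/(-45) = -73*(-1/45) = 73/45 ≈ 1.6222)
(Y((-1 + 6)²)*8)*I = (((-1 + 6)²)²*8)*(73/45) = ((5²)²*8)*(73/45) = (25²*8)*(73/45) = (625*8)*(73/45) = 5000*(73/45) = 73000/9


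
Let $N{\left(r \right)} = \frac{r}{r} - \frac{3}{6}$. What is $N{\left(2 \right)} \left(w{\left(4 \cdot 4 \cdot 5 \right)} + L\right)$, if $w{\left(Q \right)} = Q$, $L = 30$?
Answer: $55$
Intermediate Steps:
$N{\left(r \right)} = \frac{1}{2}$ ($N{\left(r \right)} = 1 - \frac{1}{2} = \frac{1}{2}$)
$N{\left(2 \right)} \left(w{\left(4 \cdot 4 \cdot 5 \right)} + L\right) = \frac{4 \cdot 4 \cdot 5 + 30}{2} = \frac{16 \cdot 5 + 30}{2} = \frac{80 + 30}{2} = \frac{1}{2} \cdot 110 = 55$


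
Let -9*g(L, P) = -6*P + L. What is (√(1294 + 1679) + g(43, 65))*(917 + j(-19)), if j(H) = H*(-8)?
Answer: 370943/9 + 1069*√2973 ≈ 99503.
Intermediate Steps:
j(H) = -8*H
g(L, P) = -L/9 + 2*P/3 (g(L, P) = -(-6*P + L)/9 = -(L - 6*P)/9 = -L/9 + 2*P/3)
(√(1294 + 1679) + g(43, 65))*(917 + j(-19)) = (√(1294 + 1679) + (-⅑*43 + (⅔)*65))*(917 - 8*(-19)) = (√2973 + (-43/9 + 130/3))*(917 + 152) = (√2973 + 347/9)*1069 = (347/9 + √2973)*1069 = 370943/9 + 1069*√2973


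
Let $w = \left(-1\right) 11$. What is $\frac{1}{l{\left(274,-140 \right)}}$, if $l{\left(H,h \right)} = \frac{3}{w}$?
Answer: $- \frac{11}{3} \approx -3.6667$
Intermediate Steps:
$w = -11$
$l{\left(H,h \right)} = - \frac{3}{11}$ ($l{\left(H,h \right)} = \frac{3}{-11} = 3 \left(- \frac{1}{11}\right) = - \frac{3}{11}$)
$\frac{1}{l{\left(274,-140 \right)}} = \frac{1}{- \frac{3}{11}} = - \frac{11}{3}$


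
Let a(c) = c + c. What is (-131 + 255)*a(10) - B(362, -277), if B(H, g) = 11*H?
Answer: -1502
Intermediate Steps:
a(c) = 2*c
(-131 + 255)*a(10) - B(362, -277) = (-131 + 255)*(2*10) - 11*362 = 124*20 - 1*3982 = 2480 - 3982 = -1502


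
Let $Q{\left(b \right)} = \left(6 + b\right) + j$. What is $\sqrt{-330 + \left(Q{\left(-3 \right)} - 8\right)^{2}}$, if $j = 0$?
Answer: $i \sqrt{305} \approx 17.464 i$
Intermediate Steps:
$Q{\left(b \right)} = 6 + b$ ($Q{\left(b \right)} = \left(6 + b\right) + 0 = 6 + b$)
$\sqrt{-330 + \left(Q{\left(-3 \right)} - 8\right)^{2}} = \sqrt{-330 + \left(\left(6 - 3\right) - 8\right)^{2}} = \sqrt{-330 + \left(3 - 8\right)^{2}} = \sqrt{-330 + \left(-5\right)^{2}} = \sqrt{-330 + 25} = \sqrt{-305} = i \sqrt{305}$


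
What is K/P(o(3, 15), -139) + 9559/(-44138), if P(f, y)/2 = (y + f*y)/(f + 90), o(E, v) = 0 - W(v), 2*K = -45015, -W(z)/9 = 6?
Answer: 14290863193/67487002 ≈ 211.76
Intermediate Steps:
W(z) = -54 (W(z) = -9*6 = -54)
K = -45015/2 (K = (½)*(-45015) = -45015/2 ≈ -22508.)
o(E, v) = 54 (o(E, v) = 0 - 1*(-54) = 0 + 54 = 54)
P(f, y) = 2*(y + f*y)/(90 + f) (P(f, y) = 2*((y + f*y)/(f + 90)) = 2*((y + f*y)/(90 + f)) = 2*(y + f*y)/(90 + f))
K/P(o(3, 15), -139) + 9559/(-44138) = -45015*(-(90 + 54)/(278*(1 + 54)))/2 + 9559/(-44138) = -45015/(2*(2*(-139)*55/144)) + 9559*(-1/44138) = -45015/(2*(2*(-139)*(1/144)*55)) - 9559/44138 = -45015/(2*(-7645/72)) - 9559/44138 = -45015/2*(-72/7645) - 9559/44138 = 324108/1529 - 9559/44138 = 14290863193/67487002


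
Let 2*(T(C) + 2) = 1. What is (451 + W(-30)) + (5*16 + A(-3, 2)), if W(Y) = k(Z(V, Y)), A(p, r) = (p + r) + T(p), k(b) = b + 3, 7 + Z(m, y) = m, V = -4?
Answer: 1041/2 ≈ 520.50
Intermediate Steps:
Z(m, y) = -7 + m
T(C) = -3/2 (T(C) = -2 + (1/2)*1 = -2 + 1/2 = -3/2)
k(b) = 3 + b
A(p, r) = -3/2 + p + r (A(p, r) = (p + r) - 3/2 = -3/2 + p + r)
W(Y) = -8 (W(Y) = 3 + (-7 - 4) = 3 - 11 = -8)
(451 + W(-30)) + (5*16 + A(-3, 2)) = (451 - 8) + (5*16 + (-3/2 - 3 + 2)) = 443 + (80 - 5/2) = 443 + 155/2 = 1041/2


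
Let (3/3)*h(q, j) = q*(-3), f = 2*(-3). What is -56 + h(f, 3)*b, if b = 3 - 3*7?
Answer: -380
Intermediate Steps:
f = -6
h(q, j) = -3*q (h(q, j) = q*(-3) = -3*q)
b = -18 (b = 3 - 21 = -18)
-56 + h(f, 3)*b = -56 - 3*(-6)*(-18) = -56 + 18*(-18) = -56 - 324 = -380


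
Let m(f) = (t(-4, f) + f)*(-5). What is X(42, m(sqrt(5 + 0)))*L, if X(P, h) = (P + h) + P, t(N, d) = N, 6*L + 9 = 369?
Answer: 6240 - 300*sqrt(5) ≈ 5569.2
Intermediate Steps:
L = 60 (L = -3/2 + (1/6)*369 = -3/2 + 123/2 = 60)
m(f) = 20 - 5*f (m(f) = (-4 + f)*(-5) = 20 - 5*f)
X(P, h) = h + 2*P
X(42, m(sqrt(5 + 0)))*L = ((20 - 5*sqrt(5 + 0)) + 2*42)*60 = ((20 - 5*sqrt(5)) + 84)*60 = (104 - 5*sqrt(5))*60 = 6240 - 300*sqrt(5)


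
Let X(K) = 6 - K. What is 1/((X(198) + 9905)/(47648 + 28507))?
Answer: 76155/9713 ≈ 7.8405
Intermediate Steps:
1/((X(198) + 9905)/(47648 + 28507)) = 1/(((6 - 1*198) + 9905)/(47648 + 28507)) = 1/(((6 - 198) + 9905)/76155) = 1/((-192 + 9905)*(1/76155)) = 1/(9713*(1/76155)) = 1/(9713/76155) = 76155/9713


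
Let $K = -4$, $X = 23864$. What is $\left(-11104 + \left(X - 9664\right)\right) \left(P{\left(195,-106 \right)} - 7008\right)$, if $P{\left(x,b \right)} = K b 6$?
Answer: $-13820544$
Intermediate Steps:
$P{\left(x,b \right)} = - 24 b$ ($P{\left(x,b \right)} = - 4 b 6 = - 24 b$)
$\left(-11104 + \left(X - 9664\right)\right) \left(P{\left(195,-106 \right)} - 7008\right) = \left(-11104 + \left(23864 - 9664\right)\right) \left(\left(-24\right) \left(-106\right) - 7008\right) = \left(-11104 + 14200\right) \left(2544 - 7008\right) = 3096 \left(-4464\right) = -13820544$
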